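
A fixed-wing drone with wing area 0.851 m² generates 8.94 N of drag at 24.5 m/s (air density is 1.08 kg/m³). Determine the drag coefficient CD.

From D = ½ρv²S·CD, rearranging gives CD = 2D/(ρv²S).
CD = 2 × 8.94 / (1.08 × 24.5² × 0.851) = 0.0324

CD = 0.0324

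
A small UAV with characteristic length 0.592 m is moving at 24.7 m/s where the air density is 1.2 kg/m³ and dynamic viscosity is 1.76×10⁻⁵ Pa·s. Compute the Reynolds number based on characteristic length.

Re = ρ·v·c/μ = 1.2 × 24.7 × 0.592 / (1.76×10⁻⁵) = 9.97×10^5

Re = 9.97×10^5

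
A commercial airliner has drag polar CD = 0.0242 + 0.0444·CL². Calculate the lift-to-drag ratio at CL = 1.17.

L/D = 13.8

CD = 0.0242 + 0.0444 × 1.17² = 0.08498
L/D = CL/CD = 1.17 / 0.08498 = 13.8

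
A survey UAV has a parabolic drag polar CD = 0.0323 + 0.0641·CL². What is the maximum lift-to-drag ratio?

(L/D)max = 11

For CD = CD0 + K·CL², (L/D)max occurs at CL* = √(CD0/K) and equals 1/(2√(K·CD0)).
(L/D)max = 1/(2√(0.0641 × 0.0323)) = 1/(2 × 0.0455) = 11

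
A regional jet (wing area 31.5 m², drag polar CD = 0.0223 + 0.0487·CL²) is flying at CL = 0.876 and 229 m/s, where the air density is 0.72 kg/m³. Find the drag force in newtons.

D = 35500 N

CD = 0.0223 + 0.0487 × 0.876² = 0.05967
D = ½ρv²S·CD = ½ × 0.72 × 229² × 31.5 × 0.05967 = 35500 N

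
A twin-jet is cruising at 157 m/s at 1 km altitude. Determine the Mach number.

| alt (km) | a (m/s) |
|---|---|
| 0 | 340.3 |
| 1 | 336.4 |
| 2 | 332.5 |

At 1 km, from the table: a = 336.4 m/s.
M = v/a = 157 / 336.4 = 0.467

M = 0.467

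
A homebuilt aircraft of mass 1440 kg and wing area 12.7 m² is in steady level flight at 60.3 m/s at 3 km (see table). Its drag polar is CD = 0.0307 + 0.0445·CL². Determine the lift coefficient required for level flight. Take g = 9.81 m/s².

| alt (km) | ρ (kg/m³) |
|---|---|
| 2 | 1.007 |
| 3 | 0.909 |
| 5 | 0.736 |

At 3 km, from the table: ρ = 0.909 kg/m³.
In steady level flight, lift balances weight: W = mg = 1440 × 9.81 = 14126 N.
q = ½ρv² = ½ × 0.909 × 60.3² = 1653 Pa.
CL = W/(q·S) = 14126 / (1653 × 12.7) = 0.6731.

CL = 0.673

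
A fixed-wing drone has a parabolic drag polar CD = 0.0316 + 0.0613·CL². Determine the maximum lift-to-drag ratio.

(L/D)max = 11.4

For CD = CD0 + K·CL², (L/D)max occurs at CL* = √(CD0/K) and equals 1/(2√(K·CD0)).
(L/D)max = 1/(2√(0.0613 × 0.0316)) = 1/(2 × 0.04401) = 11.4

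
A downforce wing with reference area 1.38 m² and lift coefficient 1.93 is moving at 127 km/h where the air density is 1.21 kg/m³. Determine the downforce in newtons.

L = 2010 N

Convert speed: v = 127 km/h ÷ 3.6 = 35.28 m/s.
L = ½ρv²S·CL = ½ × 1.21 × 35.28² × 1.38 × 1.93 = 2010 N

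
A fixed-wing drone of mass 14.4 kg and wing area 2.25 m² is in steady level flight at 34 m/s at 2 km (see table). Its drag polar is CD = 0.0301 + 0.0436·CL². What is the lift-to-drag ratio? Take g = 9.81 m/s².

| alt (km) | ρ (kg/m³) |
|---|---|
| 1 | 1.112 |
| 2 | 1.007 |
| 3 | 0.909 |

At 2 km, from the table: ρ = 1.007 kg/m³.
Weight W = mg = 14.4 × 9.81 = 141.26 N; in level flight L = W.
Dynamic pressure q = 0.5 × 1.007 × 34² = 582 Pa.
CL = 2W/(ρv²S) = 2×141.26/(1.007×34²×2.25) = 0.1079.
CD = 0.0301 + 0.0436 × 0.1079² = 0.03061.
L/D = CL/CD = 0.1079 / 0.03061 = 3.52

L/D = 3.52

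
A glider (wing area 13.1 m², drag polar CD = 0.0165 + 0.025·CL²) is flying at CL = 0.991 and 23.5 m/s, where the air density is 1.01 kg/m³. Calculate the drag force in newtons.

CD = 0.0165 + 0.025 × 0.991² = 0.04105
D = ½ρv²S·CD = ½ × 1.01 × 23.5² × 13.1 × 0.04105 = 150 N

D = 150 N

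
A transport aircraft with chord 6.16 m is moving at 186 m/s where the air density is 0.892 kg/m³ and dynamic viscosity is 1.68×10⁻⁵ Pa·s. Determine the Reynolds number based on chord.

Re = ρ·v·c/μ = 0.892 × 186 × 6.16 / (1.68×10⁻⁵) = 6.08×10^7

Re = 6.08×10^7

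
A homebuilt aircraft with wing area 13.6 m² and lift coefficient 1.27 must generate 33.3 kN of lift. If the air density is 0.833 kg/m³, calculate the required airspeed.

v = 68 m/s

L = ½ρv²S·CL ⇒ v = √(2L/(ρ·S·CL))
v = √(2 × 33300 / (0.833 × 13.6 × 1.27)) = √4629 = 68 m/s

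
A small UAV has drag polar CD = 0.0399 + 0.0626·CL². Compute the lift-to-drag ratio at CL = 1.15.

L/D = 9.37

CD = 0.0399 + 0.0626 × 1.15² = 0.1227
L/D = CL/CD = 1.15 / 0.1227 = 9.37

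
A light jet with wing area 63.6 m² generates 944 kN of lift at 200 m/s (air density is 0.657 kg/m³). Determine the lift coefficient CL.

CL = 1.13

From L = ½ρv²S·CL, rearranging gives CL = 2L/(ρv²S).
CL = 2 × 9.44×10^5 / (0.657 × 200² × 63.6) = 1.13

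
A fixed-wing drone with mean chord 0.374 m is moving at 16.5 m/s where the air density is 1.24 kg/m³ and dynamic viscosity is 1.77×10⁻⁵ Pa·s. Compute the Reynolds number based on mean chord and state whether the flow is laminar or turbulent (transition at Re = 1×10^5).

Re = 4.32×10^5 (turbulent)

Re = ρ·v·c/μ = 1.24 × 16.5 × 0.374 / (1.77×10⁻⁵) = 4.32×10^5
Since 4.32×10^5 > 1×10^5, the flow is turbulent.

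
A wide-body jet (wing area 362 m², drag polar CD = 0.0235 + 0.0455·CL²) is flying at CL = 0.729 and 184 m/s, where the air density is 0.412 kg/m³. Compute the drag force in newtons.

CD = 0.0235 + 0.0455 × 0.729² = 0.04768
D = ½ρv²S·CD = ½ × 0.412 × 184² × 362 × 0.04768 = 1.2×10^5 N

D = 1.2×10^5 N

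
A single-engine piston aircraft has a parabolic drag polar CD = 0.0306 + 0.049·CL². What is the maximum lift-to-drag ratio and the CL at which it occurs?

For CD = CD0 + K·CL², (L/D)max occurs at CL* = √(CD0/K) and equals 1/(2√(K·CD0)).
(L/D)max = 1/(2√(0.049 × 0.0306)) = 1/(2 × 0.03872) = 12.9
CL* = √(0.0306/0.049) = 0.79

(L/D)max = 12.9, at CL = 0.79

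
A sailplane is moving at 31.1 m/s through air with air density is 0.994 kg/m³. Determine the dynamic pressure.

q = ½ρv² = ½ × 0.994 × 31.1² = 481 Pa

q = 481 Pa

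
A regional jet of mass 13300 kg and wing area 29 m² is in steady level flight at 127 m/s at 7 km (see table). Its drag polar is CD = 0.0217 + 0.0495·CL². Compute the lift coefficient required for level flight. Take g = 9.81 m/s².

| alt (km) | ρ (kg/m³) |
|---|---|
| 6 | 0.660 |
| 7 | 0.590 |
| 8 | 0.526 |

At 7 km, from the table: ρ = 0.590 kg/m³.
Level flight ⇒ L = W = m·g = 13300 × 9.81 = 1.3047×10^5 N.
q = ½ρv² = ½ × 0.59 × 127² = 4758 Pa.
CL = 2W/(ρv²S) = 2×1.3047×10^5/(0.59×127²×29) = 0.9456.

CL = 0.946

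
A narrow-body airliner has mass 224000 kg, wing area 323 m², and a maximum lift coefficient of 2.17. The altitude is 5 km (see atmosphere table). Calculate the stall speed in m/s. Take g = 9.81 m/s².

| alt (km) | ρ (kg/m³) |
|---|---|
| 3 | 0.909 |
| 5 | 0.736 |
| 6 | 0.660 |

V_stall = 92.3 m/s

At 5 km, from the table: ρ = 0.736 kg/m³.
At stall, lift equals weight: L = W = m·g = 224000 × 9.81 = 2.197×10^6 N.
From L = ½ρV²S·CL,max = W: V_stall = √(2W/(ρSCL,max)) = √(2·2.197×10^6/(0.736·323·2.17))
V_stall = √8519 = 92.3 m/s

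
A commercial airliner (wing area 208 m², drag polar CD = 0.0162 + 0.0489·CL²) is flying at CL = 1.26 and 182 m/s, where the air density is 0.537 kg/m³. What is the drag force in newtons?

CD = 0.0162 + 0.0489 × 1.26² = 0.09383
D = ½ρv²S·CD = ½ × 0.537 × 182² × 208 × 0.09383 = 1.74×10^5 N

D = 1.74×10^5 N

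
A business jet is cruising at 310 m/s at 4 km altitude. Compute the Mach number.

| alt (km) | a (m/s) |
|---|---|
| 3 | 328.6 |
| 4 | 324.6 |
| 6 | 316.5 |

M = 0.955

At 4 km, from the table: a = 324.6 m/s.
M = v/a = 310 / 324.6 = 0.955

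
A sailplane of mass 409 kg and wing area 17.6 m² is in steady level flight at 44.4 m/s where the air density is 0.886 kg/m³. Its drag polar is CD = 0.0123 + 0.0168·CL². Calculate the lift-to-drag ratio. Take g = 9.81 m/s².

L/D = 19.4

Weight W = mg = 409 × 9.81 = 4012.3 N; in level flight L = W.
Dynamic pressure q = 0.5 × 0.886 × 44.4² = 873.3 Pa.
Required CL = L/(qS) = 4012.3/(873.3·17.6) = 0.261.
CD = 0.0123 + 0.0168 × 0.261² = 0.01344.
L/D = CL/CD = 0.261 / 0.01344 = 19.4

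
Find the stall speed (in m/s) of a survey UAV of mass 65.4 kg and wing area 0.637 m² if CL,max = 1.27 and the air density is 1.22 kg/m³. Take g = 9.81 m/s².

V_stall = 36.1 m/s

At stall, lift equals weight: L = W = m·g = 65.4 × 9.81 = 641.6 N.
From L = ½ρV²S·CL,max = W: V_stall = √(2W/(ρSCL,max)) = √(2·641.6/(1.22·0.637·1.27))
V_stall = √1300 = 36.1 m/s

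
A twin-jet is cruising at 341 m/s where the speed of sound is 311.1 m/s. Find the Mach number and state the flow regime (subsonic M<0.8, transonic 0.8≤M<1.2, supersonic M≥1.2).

M = v/a = 341 / 311.1 = 1.1
M = 1.1 → transonic.

M = 1.1 (transonic)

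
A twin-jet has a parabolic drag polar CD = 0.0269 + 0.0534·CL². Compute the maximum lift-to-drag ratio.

(L/D)max = 13.2

For CD = CD0 + K·CL², (L/D)max occurs at CL* = √(CD0/K) and equals 1/(2√(K·CD0)).
(L/D)max = 1/(2√(0.0534 × 0.0269)) = 1/(2 × 0.0379) = 13.2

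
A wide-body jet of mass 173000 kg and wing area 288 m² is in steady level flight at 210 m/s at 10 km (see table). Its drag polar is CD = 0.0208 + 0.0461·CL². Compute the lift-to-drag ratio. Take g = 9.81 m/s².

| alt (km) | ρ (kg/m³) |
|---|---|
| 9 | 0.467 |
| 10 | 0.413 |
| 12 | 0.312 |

At 10 km, from the table: ρ = 0.413 kg/m³.
Level flight ⇒ L = W = m·g = 173000 × 9.81 = 1.6971×10^6 N.
Dynamic pressure q = 0.5 × 0.413 × 210² = 9107 Pa.
CL = 2W/(ρv²S) = 2×1.6971×10^6/(0.413×210²×288) = 0.6471.
CD = 0.0208 + 0.0461 × 0.6471² = 0.0401.
L/D = CL/CD = 0.6471 / 0.0401 = 16.1

L/D = 16.1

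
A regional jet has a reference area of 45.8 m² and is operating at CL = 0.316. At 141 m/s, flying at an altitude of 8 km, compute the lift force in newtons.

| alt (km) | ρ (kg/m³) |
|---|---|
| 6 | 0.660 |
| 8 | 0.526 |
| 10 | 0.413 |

At 8 km, from the table: ρ = 0.526 kg/m³.
L = ½ρv²S·CL = ½ × 0.526 × 141² × 45.8 × 0.316 = 75700 N ≈ 75.7 kN

L = 75700 N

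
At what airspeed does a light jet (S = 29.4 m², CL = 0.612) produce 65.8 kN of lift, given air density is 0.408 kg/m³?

L = ½ρv²S·CL ⇒ v = √(2L/(ρ·S·CL))
v = √(2 × 65800 / (0.408 × 29.4 × 0.612)) = √17930 = 134 m/s

v = 134 m/s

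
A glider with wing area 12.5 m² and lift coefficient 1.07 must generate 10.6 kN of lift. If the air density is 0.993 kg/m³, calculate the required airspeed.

L = ½ρv²S·CL ⇒ v = √(2L/(ρ·S·CL))
v = √(2 × 10600 / (0.993 × 12.5 × 1.07)) = √1596 = 40 m/s

v = 40 m/s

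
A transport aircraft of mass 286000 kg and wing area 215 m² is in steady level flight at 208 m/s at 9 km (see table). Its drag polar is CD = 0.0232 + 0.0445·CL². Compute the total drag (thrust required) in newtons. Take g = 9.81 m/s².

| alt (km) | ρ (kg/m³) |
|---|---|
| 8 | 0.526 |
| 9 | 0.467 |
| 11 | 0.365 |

At 9 km, from the table: ρ = 0.467 kg/m³.
Level flight ⇒ L = W = m·g = 286000 × 9.81 = 2.8057×10^6 N.
q = ½ρv² = ½ × 0.467 × 208² = 10100 Pa.
Required CL = L/(qS) = 2.8057×10^6/(10100·215) = 1.292.
CD = 0.0232 + 0.0445 × 1.292² = 0.09746.
D = q·S·CD = 10100 × 215 × 0.09746 = 2.117×10^5 N

D = 2.12×10^5 N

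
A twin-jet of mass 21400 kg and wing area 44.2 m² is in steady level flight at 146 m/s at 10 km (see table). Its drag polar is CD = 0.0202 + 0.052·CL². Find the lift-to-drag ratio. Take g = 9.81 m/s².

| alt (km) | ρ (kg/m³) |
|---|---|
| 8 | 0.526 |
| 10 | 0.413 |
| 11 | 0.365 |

At 10 km, from the table: ρ = 0.413 kg/m³.
Level flight ⇒ L = W = m·g = 21400 × 9.81 = 2.0993×10^5 N.
Dynamic pressure q = 0.5 × 0.413 × 146² = 4402 Pa.
Required CL = L/(qS) = 2.0993×10^5/(4402·44.2) = 1.079.
CD = 0.0202 + 0.052 × 1.079² = 0.08074.
L/D = CL/CD = 1.079 / 0.08074 = 13.4

L/D = 13.4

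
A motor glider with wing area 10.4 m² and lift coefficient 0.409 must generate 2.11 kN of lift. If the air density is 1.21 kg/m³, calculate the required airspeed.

L = ½ρv²S·CL ⇒ v = √(2L/(ρ·S·CL))
v = √(2 × 2110 / (1.21 × 10.4 × 0.409)) = √819.9 = 28.6 m/s

v = 28.6 m/s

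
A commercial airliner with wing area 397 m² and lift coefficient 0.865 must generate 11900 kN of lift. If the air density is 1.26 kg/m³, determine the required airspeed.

v = 235 m/s

L = ½ρv²S·CL ⇒ v = √(2L/(ρ·S·CL))
v = √(2 × 1.19×10^7 / (1.26 × 397 × 0.865)) = √55000 = 235 m/s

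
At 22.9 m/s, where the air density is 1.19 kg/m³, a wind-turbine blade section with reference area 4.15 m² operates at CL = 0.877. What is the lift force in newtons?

Dynamic pressure q = ½ρv² = ½ × 1.19 × 22.9² = 312 Pa.
L = q·S·CL = 312 × 4.15 × 0.877 = 1140 N

L = 1140 N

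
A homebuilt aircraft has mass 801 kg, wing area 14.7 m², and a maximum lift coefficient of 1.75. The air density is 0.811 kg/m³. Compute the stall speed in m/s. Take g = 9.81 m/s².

Weight W = mg = 801 × 9.81 = 7858 N.
From L = ½ρV²S·CL,max = W: V_stall = √(2W/(ρSCL,max)) = √(2·7858/(0.811·14.7·1.75))
V_stall = √753.3 = 27.4 m/s

V_stall = 27.4 m/s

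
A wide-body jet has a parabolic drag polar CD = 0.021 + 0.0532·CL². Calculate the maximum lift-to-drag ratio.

(L/D)max = 15

For CD = CD0 + K·CL², (L/D)max occurs at CL* = √(CD0/K) and equals 1/(2√(K·CD0)).
(L/D)max = 1/(2√(0.0532 × 0.021)) = 1/(2 × 0.03342) = 15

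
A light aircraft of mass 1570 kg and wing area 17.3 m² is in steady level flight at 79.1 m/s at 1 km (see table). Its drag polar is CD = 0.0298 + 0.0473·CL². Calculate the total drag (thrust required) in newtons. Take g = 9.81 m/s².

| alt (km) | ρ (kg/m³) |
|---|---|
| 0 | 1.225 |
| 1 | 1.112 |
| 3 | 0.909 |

At 1 km, from the table: ρ = 1.112 kg/m³.
Weight W = mg = 1570 × 9.81 = 15402 N; in level flight L = W.
Dynamic pressure q = 0.5 × 1.112 × 79.1² = 3479 Pa.
Required CL = L/(qS) = 15402/(3479·17.3) = 0.2559.
CD = 0.0298 + 0.0473 × 0.2559² = 0.0329.
D = q·S·CD = 3479 × 17.3 × 0.0329 = 1980 N

D = 1980 N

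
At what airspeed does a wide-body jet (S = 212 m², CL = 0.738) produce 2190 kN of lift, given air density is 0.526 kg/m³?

v = 231 m/s

L = ½ρv²S·CL ⇒ v = √(2L/(ρ·S·CL))
v = √(2 × 2.19×10^6 / (0.526 × 212 × 0.738)) = √53220 = 231 m/s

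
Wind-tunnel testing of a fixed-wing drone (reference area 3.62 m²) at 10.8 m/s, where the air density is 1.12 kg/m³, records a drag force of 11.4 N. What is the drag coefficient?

CD = 0.0482

From D = ½ρv²S·CD, rearranging gives CD = 2D/(ρv²S).
CD = 2 × 11.4 / (1.12 × 10.8² × 3.62) = 0.0482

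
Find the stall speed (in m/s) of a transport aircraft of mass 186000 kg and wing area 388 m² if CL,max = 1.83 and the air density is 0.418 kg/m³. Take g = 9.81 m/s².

Stall occurs when L = W at CL,max. W = mg = 186000 × 9.81 = 1.825×10^6 N.
V_stall = √(2W/(ρ·S·CL,max)) = √(2 × 1.825×10^6 / (0.418 × 388 × 1.83))
V_stall = √12300 = 111 m/s

V_stall = 111 m/s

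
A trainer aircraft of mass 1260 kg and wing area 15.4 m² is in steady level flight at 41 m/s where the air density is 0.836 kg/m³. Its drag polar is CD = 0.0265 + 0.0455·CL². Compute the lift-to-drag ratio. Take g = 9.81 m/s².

Weight W = mg = 1260 × 9.81 = 12361 N; in level flight L = W.
q = ½ρv² = ½ × 0.836 × 41² = 702.7 Pa.
CL = 2W/(ρv²S) = 2×12361/(0.836×41²×15.4) = 1.142.
CD = 0.0265 + 0.0455 × 1.142² = 0.08587.
L/D = CL/CD = 1.142 / 0.08587 = 13.3

L/D = 13.3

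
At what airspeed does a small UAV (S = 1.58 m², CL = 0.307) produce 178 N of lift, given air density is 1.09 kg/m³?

L = ½ρv²S·CL ⇒ v = √(2L/(ρ·S·CL))
v = √(2 × 178 / (1.09 × 1.58 × 0.307)) = √673.3 = 25.9 m/s

v = 25.9 m/s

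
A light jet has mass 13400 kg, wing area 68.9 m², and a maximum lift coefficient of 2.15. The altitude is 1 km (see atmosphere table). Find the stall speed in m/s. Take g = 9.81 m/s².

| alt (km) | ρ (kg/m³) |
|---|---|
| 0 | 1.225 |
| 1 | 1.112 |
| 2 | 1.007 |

At 1 km, from the table: ρ = 1.112 kg/m³.
Stall occurs when L = W at CL,max. W = mg = 13400 × 9.81 = 1.315×10^5 N.
V_stall = √(2W/(ρ·S·CL,max)) = √(2 × 1.315×10^5 / (1.112 × 68.9 × 2.15))
V_stall = √1596 = 40 m/s

V_stall = 40 m/s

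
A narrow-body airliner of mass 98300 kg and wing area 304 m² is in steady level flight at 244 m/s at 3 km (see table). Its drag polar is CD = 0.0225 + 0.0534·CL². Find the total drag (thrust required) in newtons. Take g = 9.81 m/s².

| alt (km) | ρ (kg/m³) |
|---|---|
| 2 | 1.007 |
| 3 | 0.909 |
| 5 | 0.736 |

At 3 km, from the table: ρ = 0.909 kg/m³.
Level flight ⇒ L = W = m·g = 98300 × 9.81 = 9.6432×10^5 N.
q = ½ρv² = ½ × 0.909 × 244² = 27060 Pa.
CL = 2W/(ρv²S) = 2×9.6432×10^5/(0.909×244²×304) = 0.1172.
CD = 0.0225 + 0.0534 × 0.1172² = 0.02323.
D = q·S·CD = 27060 × 304 × 0.02323 = 1.911×10^5 N

D = 1.91×10^5 N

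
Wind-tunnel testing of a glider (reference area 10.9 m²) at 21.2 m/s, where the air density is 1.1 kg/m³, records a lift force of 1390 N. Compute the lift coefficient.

From L = ½ρv²S·CL, rearranging gives CL = 2L/(ρv²S).
CL = 2 × 1390 / (1.1 × 21.2² × 10.9) = 0.516

CL = 0.516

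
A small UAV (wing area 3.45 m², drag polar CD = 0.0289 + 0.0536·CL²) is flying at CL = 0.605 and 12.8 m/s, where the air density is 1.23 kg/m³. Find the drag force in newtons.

D = 16.9 N

CD = 0.0289 + 0.0536 × 0.605² = 0.04852
D = ½ρv²S·CD = ½ × 1.23 × 12.8² × 3.45 × 0.04852 = 16.9 N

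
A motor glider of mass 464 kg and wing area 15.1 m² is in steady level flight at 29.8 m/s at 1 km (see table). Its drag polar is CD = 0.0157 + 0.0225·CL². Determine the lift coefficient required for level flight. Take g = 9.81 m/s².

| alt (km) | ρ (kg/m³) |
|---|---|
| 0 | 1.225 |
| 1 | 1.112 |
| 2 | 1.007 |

At 1 km, from the table: ρ = 1.112 kg/m³.
Level flight ⇒ L = W = m·g = 464 × 9.81 = 4551.8 N.
q = ½ρv² = ½ × 1.112 × 29.8² = 493.8 Pa.
CL = W/(q·S) = 4551.8 / (493.8 × 15.1) = 0.6105.

CL = 0.611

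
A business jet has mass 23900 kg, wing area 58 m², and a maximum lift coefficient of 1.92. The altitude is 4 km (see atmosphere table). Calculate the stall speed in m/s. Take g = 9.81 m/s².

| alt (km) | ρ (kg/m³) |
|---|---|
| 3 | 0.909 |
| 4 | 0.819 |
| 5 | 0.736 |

At 4 km, from the table: ρ = 0.819 kg/m³.
At stall, lift equals weight: L = W = m·g = 23900 × 9.81 = 2.345×10^5 N.
From L = ½ρV²S·CL,max = W: V_stall = √(2W/(ρSCL,max)) = √(2·2.345×10^5/(0.819·58·1.92))
V_stall = √5141 = 71.7 m/s

V_stall = 71.7 m/s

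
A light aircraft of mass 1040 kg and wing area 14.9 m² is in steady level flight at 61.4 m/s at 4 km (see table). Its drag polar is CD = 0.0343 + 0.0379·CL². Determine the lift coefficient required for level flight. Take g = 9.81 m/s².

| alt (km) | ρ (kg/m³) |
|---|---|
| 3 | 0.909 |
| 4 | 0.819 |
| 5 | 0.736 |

At 4 km, from the table: ρ = 0.819 kg/m³.
Weight W = mg = 1040 × 9.81 = 10202 N; in level flight L = W.
q = ½ρv² = ½ × 0.819 × 61.4² = 1544 Pa.
CL = 2W/(ρv²S) = 2×10202/(0.819×61.4²×14.9) = 0.4435.

CL = 0.444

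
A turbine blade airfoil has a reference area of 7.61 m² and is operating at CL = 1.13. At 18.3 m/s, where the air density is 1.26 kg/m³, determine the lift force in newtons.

Dynamic pressure q = ½ρv² = ½ × 1.26 × 18.3² = 211 Pa.
L = q·S·CL = 211 × 7.61 × 1.13 = 1810 N

L = 1810 N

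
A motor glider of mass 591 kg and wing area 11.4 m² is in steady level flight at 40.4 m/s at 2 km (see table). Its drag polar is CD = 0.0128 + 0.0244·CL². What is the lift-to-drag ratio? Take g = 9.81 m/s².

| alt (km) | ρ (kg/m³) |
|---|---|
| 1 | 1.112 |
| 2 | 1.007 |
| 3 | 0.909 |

L/D = 27.9

At 2 km, from the table: ρ = 1.007 kg/m³.
Level flight ⇒ L = W = m·g = 591 × 9.81 = 5797.7 N.
Dynamic pressure q = 0.5 × 1.007 × 40.4² = 821.8 Pa.
CL = W/(q·S) = 5797.7 / (821.8 × 11.4) = 0.6189.
CD = 0.0128 + 0.0244 × 0.6189² = 0.02214.
L/D = CL/CD = 0.6189 / 0.02214 = 27.9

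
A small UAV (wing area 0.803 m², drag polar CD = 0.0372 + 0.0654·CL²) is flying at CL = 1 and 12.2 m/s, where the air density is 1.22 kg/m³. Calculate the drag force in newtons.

CD = 0.0372 + 0.0654 × 1² = 0.1026
D = ½ρv²S·CD = ½ × 1.22 × 12.2² × 0.803 × 0.1026 = 7.48 N

D = 7.48 N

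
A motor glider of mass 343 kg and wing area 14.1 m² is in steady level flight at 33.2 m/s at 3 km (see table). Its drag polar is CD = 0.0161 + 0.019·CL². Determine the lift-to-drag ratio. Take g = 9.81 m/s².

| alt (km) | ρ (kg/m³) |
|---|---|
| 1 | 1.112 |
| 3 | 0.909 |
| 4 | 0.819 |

At 3 km, from the table: ρ = 0.909 kg/m³.
Level flight ⇒ L = W = m·g = 343 × 9.81 = 3364.8 N.
q = ½ρv² = ½ × 0.909 × 33.2² = 501 Pa.
Required CL = L/(qS) = 3364.8/(501·14.1) = 0.4764.
CD = 0.0161 + 0.019 × 0.4764² = 0.02041.
L/D = CL/CD = 0.4764 / 0.02041 = 23.3

L/D = 23.3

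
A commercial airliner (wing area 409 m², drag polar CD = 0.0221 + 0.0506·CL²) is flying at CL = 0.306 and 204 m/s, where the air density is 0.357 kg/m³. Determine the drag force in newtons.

CD = 0.0221 + 0.0506 × 0.306² = 0.02684
D = ½ρv²S·CD = ½ × 0.357 × 204² × 409 × 0.02684 = 81500 N

D = 81500 N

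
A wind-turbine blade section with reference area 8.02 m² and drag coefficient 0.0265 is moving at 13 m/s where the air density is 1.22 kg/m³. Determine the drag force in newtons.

Dynamic pressure q = ½ρv² = ½ × 1.22 × 13² = 103.1 Pa.
D = q·S·CD = 103.1 × 8.02 × 0.0265 = 21.9 N

D = 21.9 N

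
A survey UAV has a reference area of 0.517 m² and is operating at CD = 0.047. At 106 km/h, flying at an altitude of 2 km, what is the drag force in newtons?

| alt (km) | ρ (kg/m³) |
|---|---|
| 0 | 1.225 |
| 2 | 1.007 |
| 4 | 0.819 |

At 2 km, from the table: ρ = 1.007 kg/m³.
Convert speed: v = 106 km/h ÷ 3.6 = 29.44 m/s.
Dynamic pressure q = ½ρv² = ½ × 1.007 × 29.44² = 436.5 Pa.
D = q·S·CD = 436.5 × 0.517 × 0.047 = 10.6 N

D = 10.6 N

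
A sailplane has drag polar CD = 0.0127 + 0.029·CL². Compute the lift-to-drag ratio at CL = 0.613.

CD = 0.0127 + 0.029 × 0.613² = 0.0236
L/D = CL/CD = 0.613 / 0.0236 = 26

L/D = 26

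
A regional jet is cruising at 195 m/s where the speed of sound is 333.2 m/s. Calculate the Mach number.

M = 0.585

M = v/a = 195 / 333.2 = 0.585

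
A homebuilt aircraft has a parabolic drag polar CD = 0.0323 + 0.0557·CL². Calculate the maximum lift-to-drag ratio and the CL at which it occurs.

For CD = CD0 + K·CL², (L/D)max occurs at CL* = √(CD0/K) and equals 1/(2√(K·CD0)).
(L/D)max = 1/(2√(0.0557 × 0.0323)) = 1/(2 × 0.04242) = 11.8
CL* = √(0.0323/0.0557) = 0.762

(L/D)max = 11.8, at CL = 0.762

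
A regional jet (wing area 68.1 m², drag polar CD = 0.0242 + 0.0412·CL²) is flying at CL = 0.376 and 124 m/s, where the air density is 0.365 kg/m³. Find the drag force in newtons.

CD = 0.0242 + 0.0412 × 0.376² = 0.03002
D = ½ρv²S·CD = ½ × 0.365 × 124² × 68.1 × 0.03002 = 5740 N

D = 5740 N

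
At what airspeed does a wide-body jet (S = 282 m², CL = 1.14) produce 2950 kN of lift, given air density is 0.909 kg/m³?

v = 142 m/s

L = ½ρv²S·CL ⇒ v = √(2L/(ρ·S·CL))
v = √(2 × 2.95×10^6 / (0.909 × 282 × 1.14)) = √20190 = 142 m/s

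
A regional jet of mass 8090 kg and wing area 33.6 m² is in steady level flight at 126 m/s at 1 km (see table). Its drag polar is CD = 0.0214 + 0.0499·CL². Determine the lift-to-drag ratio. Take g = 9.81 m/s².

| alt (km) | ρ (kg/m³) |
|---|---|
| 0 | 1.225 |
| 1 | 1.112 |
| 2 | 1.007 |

At 1 km, from the table: ρ = 1.112 kg/m³.
Weight W = mg = 8090 × 9.81 = 79363 N; in level flight L = W.
q = ½ρv² = ½ × 1.112 × 126² = 8827 Pa.
Required CL = L/(qS) = 79363/(8827·33.6) = 0.2676.
CD = 0.0214 + 0.0499 × 0.2676² = 0.02497.
L/D = CL/CD = 0.2676 / 0.02497 = 10.7

L/D = 10.7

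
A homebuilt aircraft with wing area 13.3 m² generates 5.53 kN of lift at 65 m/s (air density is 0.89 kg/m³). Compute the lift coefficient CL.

From L = ½ρv²S·CL, rearranging gives CL = 2L/(ρv²S).
CL = 2 × 5530 / (0.89 × 65² × 13.3) = 0.221

CL = 0.221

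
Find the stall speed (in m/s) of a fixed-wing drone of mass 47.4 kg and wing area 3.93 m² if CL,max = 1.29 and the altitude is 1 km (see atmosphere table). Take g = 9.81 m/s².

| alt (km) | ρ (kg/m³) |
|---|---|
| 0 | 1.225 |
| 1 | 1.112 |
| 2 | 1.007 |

V_stall = 12.8 m/s

At 1 km, from the table: ρ = 1.112 kg/m³.
Stall occurs when L = W at CL,max. W = mg = 47.4 × 9.81 = 465 N.
V_stall = √(2W/(ρ·S·CL,max)) = √(2 × 465 / (1.112 × 3.93 × 1.29))
V_stall = √165 = 12.8 m/s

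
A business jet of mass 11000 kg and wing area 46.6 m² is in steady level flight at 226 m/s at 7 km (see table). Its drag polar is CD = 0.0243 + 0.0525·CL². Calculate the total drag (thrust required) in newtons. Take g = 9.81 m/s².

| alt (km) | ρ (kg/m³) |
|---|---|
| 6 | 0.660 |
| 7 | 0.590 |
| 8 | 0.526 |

D = 17900 N

At 7 km, from the table: ρ = 0.590 kg/m³.
In steady level flight, lift balances weight: W = mg = 11000 × 9.81 = 1.0791×10^5 N.
Dynamic pressure q = 0.5 × 0.59 × 226² = 15070 Pa.
CL = 2W/(ρv²S) = 2×1.0791×10^5/(0.59×226²×46.6) = 0.1537.
CD = 0.0243 + 0.0525 × 0.1537² = 0.02554.
D = q·S·CD = 15070 × 46.6 × 0.02554 = 17930 N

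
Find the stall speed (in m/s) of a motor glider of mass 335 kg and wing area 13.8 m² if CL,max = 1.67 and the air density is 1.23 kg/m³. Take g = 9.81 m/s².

Stall occurs when L = W at CL,max. W = mg = 335 × 9.81 = 3286 N.
V_stall = √(2W/(ρ·S·CL,max)) = √(2 × 3286 / (1.23 × 13.8 × 1.67))
V_stall = √231.9 = 15.2 m/s

V_stall = 15.2 m/s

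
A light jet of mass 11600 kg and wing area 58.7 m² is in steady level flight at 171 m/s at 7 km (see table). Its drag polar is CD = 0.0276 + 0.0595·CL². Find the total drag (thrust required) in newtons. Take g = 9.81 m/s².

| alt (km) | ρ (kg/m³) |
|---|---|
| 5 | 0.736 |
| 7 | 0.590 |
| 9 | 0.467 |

At 7 km, from the table: ρ = 0.590 kg/m³.
Weight W = mg = 11600 × 9.81 = 1.138×10^5 N; in level flight L = W.
Dynamic pressure q = 0.5 × 0.59 × 171² = 8626 Pa.
Required CL = L/(qS) = 1.138×10^5/(8626·58.7) = 0.2247.
CD = 0.0276 + 0.0595 × 0.2247² = 0.03061.
D = q·S·CD = 8626 × 58.7 × 0.03061 = 15500 N

D = 15500 N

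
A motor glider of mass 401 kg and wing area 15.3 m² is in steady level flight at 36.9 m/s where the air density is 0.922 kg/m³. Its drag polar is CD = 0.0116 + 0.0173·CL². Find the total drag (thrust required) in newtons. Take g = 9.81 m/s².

In steady level flight, lift balances weight: W = mg = 401 × 9.81 = 3933.8 N.
Dynamic pressure q = 0.5 × 0.922 × 36.9² = 627.7 Pa.
CL = W/(q·S) = 3933.8 / (627.7 × 15.3) = 0.4096.
CD = 0.0116 + 0.0173 × 0.4096² = 0.0145.
D = q·S·CD = 627.7 × 15.3 × 0.0145 = 139.3 N

D = 139 N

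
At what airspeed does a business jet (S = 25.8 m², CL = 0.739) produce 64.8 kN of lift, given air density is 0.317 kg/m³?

L = ½ρv²S·CL ⇒ v = √(2L/(ρ·S·CL))
v = √(2 × 64800 / (0.317 × 25.8 × 0.739)) = √21440 = 146 m/s

v = 146 m/s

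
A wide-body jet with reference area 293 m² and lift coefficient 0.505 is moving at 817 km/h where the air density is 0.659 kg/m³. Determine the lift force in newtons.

L = 2.51×10^6 N

Convert speed: v = 817 km/h ÷ 3.6 = 226.9 m/s.
Dynamic pressure q = ½ρv² = ½ × 0.659 × 226.9² = 16970 Pa.
L = q·S·CL = 16970 × 293 × 0.505 = 2.51×10^6 N ≈ 2510 kN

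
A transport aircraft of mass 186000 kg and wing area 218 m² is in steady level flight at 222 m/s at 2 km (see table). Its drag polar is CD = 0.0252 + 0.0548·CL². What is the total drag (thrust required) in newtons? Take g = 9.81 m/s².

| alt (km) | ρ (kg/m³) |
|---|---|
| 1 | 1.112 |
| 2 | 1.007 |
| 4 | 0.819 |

At 2 km, from the table: ρ = 1.007 kg/m³.
In steady level flight, lift balances weight: W = mg = 186000 × 9.81 = 1.8247×10^6 N.
Dynamic pressure q = 0.5 × 1.007 × 222² = 24810 Pa.
CL = W/(q·S) = 1.8247×10^6 / (24810 × 218) = 0.3373.
CD = 0.0252 + 0.0548 × 0.3373² = 0.03143.
D = q·S·CD = 24810 × 218 × 0.03143 = 1.7×10^5 N

D = 1.7×10^5 N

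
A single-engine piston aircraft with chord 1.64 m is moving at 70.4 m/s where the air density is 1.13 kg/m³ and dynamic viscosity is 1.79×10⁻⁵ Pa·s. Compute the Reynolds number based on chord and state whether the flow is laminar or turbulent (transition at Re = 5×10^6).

Re = 7.29×10^6 (turbulent)

Re = ρ·v·c/μ = 1.13 × 70.4 × 1.64 / (1.79×10⁻⁵) = 7.29×10^6
Since 7.29×10^6 > 5×10^6, the flow is turbulent.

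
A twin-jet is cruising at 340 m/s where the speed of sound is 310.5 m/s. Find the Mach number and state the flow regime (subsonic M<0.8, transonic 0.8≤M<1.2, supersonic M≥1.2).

M = 1.1 (transonic)

M = v/a = 340 / 310.5 = 1.1
M = 1.1 → transonic.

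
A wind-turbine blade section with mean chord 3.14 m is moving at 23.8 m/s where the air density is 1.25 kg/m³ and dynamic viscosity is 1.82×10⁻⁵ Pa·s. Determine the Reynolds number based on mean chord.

Re = 5.13×10^6

Re = ρ·v·c/μ = 1.25 × 23.8 × 3.14 / (1.82×10⁻⁵) = 5.13×10^6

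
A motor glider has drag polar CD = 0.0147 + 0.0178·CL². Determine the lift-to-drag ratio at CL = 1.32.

L/D = 28.9

CD = 0.0147 + 0.0178 × 1.32² = 0.04571
L/D = CL/CD = 1.32 / 0.04571 = 28.9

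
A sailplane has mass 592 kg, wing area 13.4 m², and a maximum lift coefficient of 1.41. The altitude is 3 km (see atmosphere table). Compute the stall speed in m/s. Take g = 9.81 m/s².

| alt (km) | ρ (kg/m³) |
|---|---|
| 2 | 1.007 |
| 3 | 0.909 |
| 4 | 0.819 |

At 3 km, from the table: ρ = 0.909 kg/m³.
Weight W = mg = 592 × 9.81 = 5808 N.
V_stall = √(2W/(ρ·S·CL,max)) = √(2 × 5808 / (0.909 × 13.4 × 1.41))
V_stall = √676.3 = 26 m/s

V_stall = 26 m/s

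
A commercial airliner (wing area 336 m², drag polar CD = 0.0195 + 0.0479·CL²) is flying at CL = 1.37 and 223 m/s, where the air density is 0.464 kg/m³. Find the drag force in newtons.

D = 4.24×10^5 N

CD = 0.0195 + 0.0479 × 1.37² = 0.1094
D = ½ρv²S·CD = ½ × 0.464 × 223² × 336 × 0.1094 = 4.24×10^5 N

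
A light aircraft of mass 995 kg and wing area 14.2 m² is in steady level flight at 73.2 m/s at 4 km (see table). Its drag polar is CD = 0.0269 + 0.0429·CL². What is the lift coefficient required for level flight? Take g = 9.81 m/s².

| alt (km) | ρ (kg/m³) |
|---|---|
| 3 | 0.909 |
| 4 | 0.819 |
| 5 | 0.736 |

At 4 km, from the table: ρ = 0.819 kg/m³.
Weight W = mg = 995 × 9.81 = 9761 N; in level flight L = W.
q = ½ρv² = ½ × 0.819 × 73.2² = 2194 Pa.
CL = W/(q·S) = 9761 / (2194 × 14.2) = 0.3133.

CL = 0.313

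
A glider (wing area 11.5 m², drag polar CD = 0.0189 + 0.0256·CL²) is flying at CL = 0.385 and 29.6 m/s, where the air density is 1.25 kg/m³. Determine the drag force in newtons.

CD = 0.0189 + 0.0256 × 0.385² = 0.02269
D = ½ρv²S·CD = ½ × 1.25 × 29.6² × 11.5 × 0.02269 = 143 N

D = 143 N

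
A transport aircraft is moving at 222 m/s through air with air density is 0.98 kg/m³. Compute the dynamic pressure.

q = 24100 Pa

q = ½ρv² = ½ × 0.98 × 222² = 24100 Pa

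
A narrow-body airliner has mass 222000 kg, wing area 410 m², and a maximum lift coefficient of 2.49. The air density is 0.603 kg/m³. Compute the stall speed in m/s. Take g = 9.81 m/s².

V_stall = 84.1 m/s

Stall occurs when L = W at CL,max. W = mg = 222000 × 9.81 = 2.178×10^6 N.
From L = ½ρV²S·CL,max = W: V_stall = √(2W/(ρSCL,max)) = √(2·2.178×10^6/(0.603·410·2.49))
V_stall = √7075 = 84.1 m/s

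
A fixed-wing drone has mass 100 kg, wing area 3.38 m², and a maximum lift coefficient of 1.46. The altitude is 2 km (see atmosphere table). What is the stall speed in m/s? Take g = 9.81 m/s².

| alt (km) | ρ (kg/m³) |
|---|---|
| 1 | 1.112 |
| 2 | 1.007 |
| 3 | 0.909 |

V_stall = 19.9 m/s

At 2 km, from the table: ρ = 1.007 kg/m³.
At stall, lift equals weight: L = W = m·g = 100 × 9.81 = 981 N.
From L = ½ρV²S·CL,max = W: V_stall = √(2W/(ρSCL,max)) = √(2·981/(1.007·3.38·1.46))
V_stall = √394.8 = 19.9 m/s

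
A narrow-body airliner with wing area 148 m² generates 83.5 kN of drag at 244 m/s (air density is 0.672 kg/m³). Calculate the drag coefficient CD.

CD = 0.0282

From D = ½ρv²S·CD, rearranging gives CD = 2D/(ρv²S).
CD = 2 × 83500 / (0.672 × 244² × 148) = 0.0282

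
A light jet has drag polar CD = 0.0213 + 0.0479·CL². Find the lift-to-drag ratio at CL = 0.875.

L/D = 15.1

CD = 0.0213 + 0.0479 × 0.875² = 0.05797
L/D = CL/CD = 0.875 / 0.05797 = 15.1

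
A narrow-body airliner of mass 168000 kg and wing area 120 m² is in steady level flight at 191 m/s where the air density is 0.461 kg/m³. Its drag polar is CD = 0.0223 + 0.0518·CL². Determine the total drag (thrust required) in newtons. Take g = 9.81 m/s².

Weight W = mg = 168000 × 9.81 = 1.6481×10^6 N; in level flight L = W.
q = ½ρv² = ½ × 0.461 × 191² = 8409 Pa.
Required CL = L/(qS) = 1.6481×10^6/(8409·120) = 1.633.
CD = 0.0223 + 0.0518 × 1.633² = 0.1605.
D = q·S·CD = 8409 × 120 × 0.1605 = 1.619×10^5 N

D = 1.62×10^5 N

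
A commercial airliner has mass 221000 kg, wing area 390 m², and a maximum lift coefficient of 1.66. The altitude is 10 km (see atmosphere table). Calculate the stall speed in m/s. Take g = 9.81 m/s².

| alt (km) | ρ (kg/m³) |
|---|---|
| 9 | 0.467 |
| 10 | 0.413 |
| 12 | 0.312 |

At 10 km, from the table: ρ = 0.413 kg/m³.
At stall, lift equals weight: L = W = m·g = 221000 × 9.81 = 2.168×10^6 N.
V_stall = √(2W/(ρ·S·CL,max)) = √(2 × 2.168×10^6 / (0.413 × 390 × 1.66))
V_stall = √16220 = 127 m/s

V_stall = 127 m/s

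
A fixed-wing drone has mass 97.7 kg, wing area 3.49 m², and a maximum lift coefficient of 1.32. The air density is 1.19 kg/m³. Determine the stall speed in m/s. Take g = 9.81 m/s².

V_stall = 18.7 m/s

At stall, lift equals weight: L = W = m·g = 97.7 × 9.81 = 958.4 N.
From L = ½ρV²S·CL,max = W: V_stall = √(2W/(ρSCL,max)) = √(2·958.4/(1.19·3.49·1.32))
V_stall = √349.7 = 18.7 m/s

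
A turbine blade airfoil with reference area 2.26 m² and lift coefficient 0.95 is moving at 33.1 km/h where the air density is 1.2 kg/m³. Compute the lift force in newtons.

Convert speed: v = 33.1 km/h ÷ 3.6 = 9.194 m/s.
Dynamic pressure q = ½ρv² = ½ × 1.2 × 9.194² = 50.72 Pa.
L = q·S·CL = 50.72 × 2.26 × 0.95 = 109 N

L = 109 N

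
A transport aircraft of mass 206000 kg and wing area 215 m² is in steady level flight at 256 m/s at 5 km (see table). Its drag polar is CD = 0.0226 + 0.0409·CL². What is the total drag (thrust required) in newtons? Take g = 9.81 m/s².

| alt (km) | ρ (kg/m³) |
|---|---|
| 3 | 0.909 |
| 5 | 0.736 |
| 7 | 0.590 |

D = 1.49×10^5 N

At 5 km, from the table: ρ = 0.736 kg/m³.
Weight W = mg = 206000 × 9.81 = 2.0209×10^6 N; in level flight L = W.
Dynamic pressure q = 0.5 × 0.736 × 256² = 24120 Pa.
Required CL = L/(qS) = 2.0209×10^6/(24120·215) = 0.3897.
CD = 0.0226 + 0.0409 × 0.3897² = 0.02881.
D = q·S·CD = 24120 × 215 × 0.02881 = 1.494×10^5 N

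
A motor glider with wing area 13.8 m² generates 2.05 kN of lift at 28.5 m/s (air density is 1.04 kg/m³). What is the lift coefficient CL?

From L = ½ρv²S·CL, rearranging gives CL = 2L/(ρv²S).
CL = 2 × 2050 / (1.04 × 28.5² × 13.8) = 0.352

CL = 0.352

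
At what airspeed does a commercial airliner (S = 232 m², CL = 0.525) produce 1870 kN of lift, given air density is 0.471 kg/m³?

v = 255 m/s

L = ½ρv²S·CL ⇒ v = √(2L/(ρ·S·CL))
v = √(2 × 1.87×10^6 / (0.471 × 232 × 0.525)) = √65190 = 255 m/s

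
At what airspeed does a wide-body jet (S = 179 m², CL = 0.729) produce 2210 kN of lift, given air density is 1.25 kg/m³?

v = 165 m/s

L = ½ρv²S·CL ⇒ v = √(2L/(ρ·S·CL))
v = √(2 × 2.21×10^6 / (1.25 × 179 × 0.729)) = √27100 = 165 m/s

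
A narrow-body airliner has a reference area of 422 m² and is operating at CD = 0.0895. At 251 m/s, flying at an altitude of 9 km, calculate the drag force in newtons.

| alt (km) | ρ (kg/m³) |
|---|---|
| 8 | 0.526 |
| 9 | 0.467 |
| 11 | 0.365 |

At 9 km, from the table: ρ = 0.467 kg/m³.
Dynamic pressure q = ½ρv² = ½ × 0.467 × 251² = 14710 Pa.
D = q·S·CD = 14710 × 422 × 0.0895 = 5.56×10^5 N ≈ 556 kN

D = 5.56×10^5 N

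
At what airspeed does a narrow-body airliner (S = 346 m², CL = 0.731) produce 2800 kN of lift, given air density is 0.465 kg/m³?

L = ½ρv²S·CL ⇒ v = √(2L/(ρ·S·CL))
v = √(2 × 2.8×10^6 / (0.465 × 346 × 0.731)) = √47610 = 218 m/s

v = 218 m/s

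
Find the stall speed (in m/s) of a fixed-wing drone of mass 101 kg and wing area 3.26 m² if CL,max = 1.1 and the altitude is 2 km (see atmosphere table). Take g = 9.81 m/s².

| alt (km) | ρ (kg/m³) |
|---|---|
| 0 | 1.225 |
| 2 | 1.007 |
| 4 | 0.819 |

At 2 km, from the table: ρ = 1.007 kg/m³.
Weight W = mg = 101 × 9.81 = 990.8 N.
V_stall = √(2W/(ρ·S·CL,max)) = √(2 × 990.8 / (1.007 × 3.26 × 1.1))
V_stall = √548.8 = 23.4 m/s

V_stall = 23.4 m/s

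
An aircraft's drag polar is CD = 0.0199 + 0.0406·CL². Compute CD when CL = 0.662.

CD = 0.0199 + 0.0406 × 0.662² = 0.0199 + 0.01779 = 0.0377

CD = 0.0377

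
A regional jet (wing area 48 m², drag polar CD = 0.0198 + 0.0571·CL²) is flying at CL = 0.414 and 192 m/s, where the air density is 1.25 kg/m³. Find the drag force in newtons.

CD = 0.0198 + 0.0571 × 0.414² = 0.02959
D = ½ρv²S·CD = ½ × 1.25 × 192² × 48 × 0.02959 = 32700 N

D = 32700 N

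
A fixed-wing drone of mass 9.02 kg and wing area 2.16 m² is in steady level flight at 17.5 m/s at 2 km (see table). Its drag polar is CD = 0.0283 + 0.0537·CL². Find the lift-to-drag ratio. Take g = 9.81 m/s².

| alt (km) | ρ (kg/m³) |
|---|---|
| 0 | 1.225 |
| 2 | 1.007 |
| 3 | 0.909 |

At 2 km, from the table: ρ = 1.007 kg/m³.
Weight W = mg = 9.02 × 9.81 = 88.486 N; in level flight L = W.
q = ½ρv² = ½ × 1.007 × 17.5² = 154.2 Pa.
CL = W/(q·S) = 88.486 / (154.2 × 2.16) = 0.2657.
CD = 0.0283 + 0.0537 × 0.2657² = 0.03209.
L/D = CL/CD = 0.2657 / 0.03209 = 8.28

L/D = 8.28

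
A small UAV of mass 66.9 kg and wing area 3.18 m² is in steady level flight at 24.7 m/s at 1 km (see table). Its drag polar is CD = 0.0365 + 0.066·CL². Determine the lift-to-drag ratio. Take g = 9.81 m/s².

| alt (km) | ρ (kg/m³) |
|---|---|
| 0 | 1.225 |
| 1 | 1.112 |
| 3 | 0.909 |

At 1 km, from the table: ρ = 1.112 kg/m³.
Level flight ⇒ L = W = m·g = 66.9 × 9.81 = 656.29 N.
q = ½ρv² = ½ × 1.112 × 24.7² = 339.2 Pa.
Required CL = L/(qS) = 656.29/(339.2·3.18) = 0.6084.
CD = 0.0365 + 0.066 × 0.6084² = 0.06093.
L/D = CL/CD = 0.6084 / 0.06093 = 9.99

L/D = 9.99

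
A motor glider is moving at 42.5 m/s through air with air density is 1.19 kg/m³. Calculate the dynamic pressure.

q = 1070 Pa

q = ½ρv² = ½ × 1.19 × 42.5² = 1070 Pa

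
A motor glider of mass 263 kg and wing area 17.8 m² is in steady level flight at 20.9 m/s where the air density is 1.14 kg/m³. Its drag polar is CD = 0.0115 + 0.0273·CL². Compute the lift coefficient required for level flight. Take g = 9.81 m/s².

Level flight ⇒ L = W = m·g = 263 × 9.81 = 2580 N.
q = ½ρv² = ½ × 1.14 × 20.9² = 249 Pa.
CL = 2W/(ρv²S) = 2×2580/(1.14×20.9²×17.8) = 0.5822.

CL = 0.582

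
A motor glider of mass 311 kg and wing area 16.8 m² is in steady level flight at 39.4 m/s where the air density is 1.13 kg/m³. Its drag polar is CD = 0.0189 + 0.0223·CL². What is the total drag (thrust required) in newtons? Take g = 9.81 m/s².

D = 293 N

Level flight ⇒ L = W = m·g = 311 × 9.81 = 3050.9 N.
q = ½ρv² = ½ × 1.13 × 39.4² = 877.1 Pa.
CL = W/(q·S) = 3050.9 / (877.1 × 16.8) = 0.2071.
CD = 0.0189 + 0.0223 × 0.2071² = 0.01986.
D = q·S·CD = 877.1 × 16.8 × 0.01986 = 292.6 N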